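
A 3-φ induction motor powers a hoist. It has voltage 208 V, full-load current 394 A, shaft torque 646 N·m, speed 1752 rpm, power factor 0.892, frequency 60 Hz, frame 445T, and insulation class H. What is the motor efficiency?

ω = 2π × 1752/60 = 183.5 rad/s; P_out = τω = 646 × 183.5 = 118541 W
P_in = √3·V_L·I_L·cosφ = 1.732 × 208 × 394 × 0.892 = 126611 W
η = P_out / P_in = 118541 / 126611 = 0.936 = 93.6%

93.6 %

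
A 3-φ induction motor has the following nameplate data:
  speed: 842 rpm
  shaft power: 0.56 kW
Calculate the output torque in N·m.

ω = 2π × 842/60 = 88.17 rad/s
τ = P/ω = 560/88.17 = 6.35 N·m

6.35 N·m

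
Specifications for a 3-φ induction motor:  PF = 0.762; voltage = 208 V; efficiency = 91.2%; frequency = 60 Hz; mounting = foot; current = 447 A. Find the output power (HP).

P_in = √3·V·I·cosφ = 1.732 × 208 × 447 × 0.762 = 122708 W
P_out = η·P_in = 0.912 × 122708 = 111910 W
= 111910/746 = 150 HP

150 HP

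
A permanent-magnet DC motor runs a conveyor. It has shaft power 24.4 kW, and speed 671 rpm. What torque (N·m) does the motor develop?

ω = 2π × 671/60 = 70.27 rad/s
τ = P/ω = 24400/70.27 = 347 N·m

347 N·m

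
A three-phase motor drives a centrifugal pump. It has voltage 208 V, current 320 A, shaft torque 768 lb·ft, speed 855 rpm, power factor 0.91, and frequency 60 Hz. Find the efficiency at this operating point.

88.9 %

τ = 768 lb·ft × 1.356 = 1041 N·m
ω = 2π × 855/60 = 89.54 rad/s; P_out = τω = 1041 × 89.54 = 93211 W
P_in = √3·V_L·I_L·cosφ = 1.732 × 208 × 320 × 0.91 = 104907 W
η = P_out / P_in = 93211 / 104907 = 0.889 = 88.9%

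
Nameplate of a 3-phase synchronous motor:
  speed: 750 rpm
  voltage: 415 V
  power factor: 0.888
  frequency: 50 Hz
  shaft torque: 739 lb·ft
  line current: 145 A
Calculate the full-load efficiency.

τ = 739 lb·ft × 1.356 = 1002 N·m
ω = 2π × 750/60 = 78.54 rad/s; P_out = τω = 1002 × 78.54 = 78697 W
P_in = √3·V_L·I_L·cosφ = 1.732 × 415 × 145 × 0.888 = 92550 W
η = P_out / P_in = 78697 / 92550 = 0.850 = 85.0%

85.0 %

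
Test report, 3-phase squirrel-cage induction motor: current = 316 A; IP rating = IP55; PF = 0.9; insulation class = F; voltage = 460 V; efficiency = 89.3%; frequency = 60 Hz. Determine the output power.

202 kW

P_in = √3·V·I·cosφ = 1.732 × 460 × 316 × 0.9 = 226587 W
P_out = η·P_in = 0.893 × 226587 = 202342 W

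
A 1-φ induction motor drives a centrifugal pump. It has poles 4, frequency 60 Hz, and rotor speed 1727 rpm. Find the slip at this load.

n_s = 120f/p = 120×60/4 = 1800 rpm
s = (n_s − n)/n_s = (1800 − 1727)/1800 = 0.0406

4.1 %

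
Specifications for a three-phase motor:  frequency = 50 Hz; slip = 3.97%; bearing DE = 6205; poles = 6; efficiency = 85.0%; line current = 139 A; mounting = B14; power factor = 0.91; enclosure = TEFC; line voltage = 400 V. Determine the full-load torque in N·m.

741 N·m

P_in = √3·V·I·cosφ = 1.732 × 400 × 139 × 0.91 = 87632 W
P_out = η·P_in = 0.85 × 87632 = 74487 W
n_s = 120×50/6 = 1000 rpm; n = 1000×(1−0.0397) = 960 rpm
ω = 2π×960/60 = 100.5 rad/s
τ = P_out/ω = 74487/100.5 = 741 N·m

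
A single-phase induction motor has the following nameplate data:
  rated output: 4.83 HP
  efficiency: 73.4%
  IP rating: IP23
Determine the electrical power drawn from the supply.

4.91 kW

P_out = 4.83 × 746 = 3603 W
P_in = P_out/η = 3603/0.734 = 4909 W = 4.91 kW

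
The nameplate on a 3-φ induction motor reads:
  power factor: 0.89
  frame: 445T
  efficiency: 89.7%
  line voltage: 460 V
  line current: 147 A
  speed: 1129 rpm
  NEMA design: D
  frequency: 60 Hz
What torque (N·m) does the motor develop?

791 N·m

P_in = √3·V·I·cosφ = 1.732 × 460 × 147 × 0.89 = 104235 W
P_out = η·P_in = 0.897 × 104235 = 93499 W
n = 1129 rpm
ω = 2π×1129/60 = 118.2 rad/s
τ = P_out/ω = 93499/118.2 = 791 N·m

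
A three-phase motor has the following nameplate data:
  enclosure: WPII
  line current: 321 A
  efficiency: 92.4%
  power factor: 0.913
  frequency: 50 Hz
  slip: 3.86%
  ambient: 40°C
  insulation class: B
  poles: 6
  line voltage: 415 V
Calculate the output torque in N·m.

P_in = √3·V·I·cosφ = 1.732 × 415 × 321 × 0.913 = 210655 W
P_out = η·P_in = 0.924 × 210655 = 194645 W
n_s = 120×50/6 = 1000 rpm; n = 1000×(1−0.0386) = 961 rpm
ω = 2π×961/60 = 100.6 rad/s
τ = P_out/ω = 194645/100.6 = 1930 N·m

1930 N·m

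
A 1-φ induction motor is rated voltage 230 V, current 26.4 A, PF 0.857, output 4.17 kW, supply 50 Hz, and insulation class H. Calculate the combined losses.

1030 W

P_in = V·I·cosφ = 230×26.4×0.857 = 5204 W
P_out = 4170 W
Losses = P_in − P_out = 5204 − 4170 = 1034 W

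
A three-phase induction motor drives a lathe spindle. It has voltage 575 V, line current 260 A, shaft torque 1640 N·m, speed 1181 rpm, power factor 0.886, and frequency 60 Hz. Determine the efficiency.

ω = 2π × 1181/60 = 123.7 rad/s; P_out = τω = 1640 × 123.7 = 202868 W
P_in = √3·V_L·I_L·cosφ = 1.732 × 575 × 260 × 0.886 = 229416 W
η = P_out / P_in = 202868 / 229416 = 0.884 = 88.4%

88.4 %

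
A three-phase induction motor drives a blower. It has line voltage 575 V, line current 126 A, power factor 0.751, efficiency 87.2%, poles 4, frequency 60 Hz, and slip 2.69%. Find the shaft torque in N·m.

448 N·m

P_in = √3·V·I·cosφ = 1.732 × 575 × 126 × 0.751 = 94238 W
P_out = η·P_in = 0.872 × 94238 = 82176 W
n_s = 120×60/4 = 1800 rpm; n = 1800×(1−0.0269) = 1752 rpm
ω = 2π×1752/60 = 183.5 rad/s
τ = P_out/ω = 82176/183.5 = 448 N·m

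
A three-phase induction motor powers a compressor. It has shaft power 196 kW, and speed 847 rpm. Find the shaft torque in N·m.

2210 N·m

ω = 2π × 847/60 = 88.7 rad/s
τ = P/ω = 196000/88.7 = 2210 N·m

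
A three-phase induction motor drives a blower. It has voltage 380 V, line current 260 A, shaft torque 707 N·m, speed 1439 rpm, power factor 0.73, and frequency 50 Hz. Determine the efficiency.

85.3 %

ω = 2π × 1439/60 = 150.7 rad/s; P_out = τω = 707 × 150.7 = 106545 W
P_in = √3·V_L·I_L·cosφ = 1.732 × 380 × 260 × 0.73 = 124919 W
η = P_out / P_in = 106545 / 124919 = 0.853 = 85.3%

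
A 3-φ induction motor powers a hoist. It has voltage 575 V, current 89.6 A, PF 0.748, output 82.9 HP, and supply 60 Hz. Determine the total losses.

P_in = √3·V·I·cosφ = 1.732×575×89.6×0.748 = 66746 W
P_out = 82.9×746 = 61843 W
Losses = P_in − P_out = 66746 − 61843 = 4903 W

4.9 kW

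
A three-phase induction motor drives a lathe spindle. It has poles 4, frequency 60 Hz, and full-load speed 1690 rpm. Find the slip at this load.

6.11 %

n_s = 120f/p = 120×60/4 = 1800 rpm
s = (n_s − n)/n_s = (1800 − 1690)/1800 = 0.0611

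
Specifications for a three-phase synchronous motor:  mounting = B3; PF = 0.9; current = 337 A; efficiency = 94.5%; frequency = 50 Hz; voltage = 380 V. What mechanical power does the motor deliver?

189 kW

P_in = √3·V·I·cosφ = 1.732 × 380 × 337 × 0.9 = 199620 W
P_out = η·P_in = 0.945 × 199620 = 188641 W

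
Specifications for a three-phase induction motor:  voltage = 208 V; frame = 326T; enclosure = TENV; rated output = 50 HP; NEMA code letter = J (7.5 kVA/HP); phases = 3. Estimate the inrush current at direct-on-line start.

1040 A

S_LR = 7.5 × 50 = 375 kVA
I_LR = S_LR/(√3·V_L) = 375000/(1.732×208) = 1040 A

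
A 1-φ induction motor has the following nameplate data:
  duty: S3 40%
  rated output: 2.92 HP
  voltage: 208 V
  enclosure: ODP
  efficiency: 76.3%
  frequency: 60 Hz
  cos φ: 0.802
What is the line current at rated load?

17.1 A

P_out = 2.92 × 746 = 2178 W
P_in = P_out / η = 2178 / 0.763 = 2855 W
I = P_in / (V·cosφ) = 2855 / (208 × 0.802) = 17.1 A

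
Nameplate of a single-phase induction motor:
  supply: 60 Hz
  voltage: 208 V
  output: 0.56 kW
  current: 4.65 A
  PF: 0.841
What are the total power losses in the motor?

253 W

P_in = V·I·cosφ = 208×4.65×0.841 = 813 W
P_out = 560 W
Losses = P_in − P_out = 813 − 560 = 253 W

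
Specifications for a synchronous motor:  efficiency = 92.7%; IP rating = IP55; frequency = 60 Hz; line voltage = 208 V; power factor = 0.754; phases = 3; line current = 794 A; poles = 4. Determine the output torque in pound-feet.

P_in = √3·V·I·cosφ = 1.732 × 208 × 794 × 0.754 = 215677 W
P_out = η·P_in = 0.927 × 215677 = 199933 W
n = n_s = 120×60/4 = 1800 rpm (synchronous)
ω = 2π×1800/60 = 188.5 rad/s
τ = P_out/ω = 199933/188.5 = 1061 N·m
In lb·ft: 1061/1.356 = 782 lb·ft

782 lb·ft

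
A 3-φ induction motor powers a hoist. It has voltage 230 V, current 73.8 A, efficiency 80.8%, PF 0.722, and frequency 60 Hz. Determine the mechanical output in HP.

P_in = √3·V·I·cosφ = 1.732 × 230 × 73.8 × 0.722 = 21226 W
P_out = η·P_in = 0.808 × 21226 = 17151 W
= 17151/746 = 23 HP

23 HP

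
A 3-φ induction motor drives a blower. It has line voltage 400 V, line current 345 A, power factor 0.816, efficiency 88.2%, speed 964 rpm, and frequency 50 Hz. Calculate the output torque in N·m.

1700 N·m

P_in = √3·V·I·cosφ = 1.732 × 400 × 345 × 0.816 = 195037 W
P_out = η·P_in = 0.882 × 195037 = 172023 W
n = 964 rpm
ω = 2π×964/60 = 100.9 rad/s
τ = P_out/ω = 172023/100.9 = 1700 N·m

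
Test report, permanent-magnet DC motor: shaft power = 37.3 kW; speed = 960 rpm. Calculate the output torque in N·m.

371 N·m

ω = 2π × 960/60 = 100.5 rad/s
τ = P/ω = 37300/100.5 = 371 N·m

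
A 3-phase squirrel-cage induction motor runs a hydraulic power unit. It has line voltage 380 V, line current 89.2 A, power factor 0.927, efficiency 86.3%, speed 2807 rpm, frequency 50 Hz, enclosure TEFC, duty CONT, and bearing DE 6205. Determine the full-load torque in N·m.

P_in = √3·V·I·cosφ = 1.732 × 380 × 89.2 × 0.927 = 54422 W
P_out = η·P_in = 0.863 × 54422 = 46966 W
n = 2807 rpm
ω = 2π×2807/60 = 293.9 rad/s
τ = P_out/ω = 46966/293.9 = 160 N·m

160 N·m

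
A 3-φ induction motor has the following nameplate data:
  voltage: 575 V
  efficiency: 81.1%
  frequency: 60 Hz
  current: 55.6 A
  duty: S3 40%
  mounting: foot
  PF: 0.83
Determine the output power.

P_in = √3·V·I·cosφ = 1.732 × 575 × 55.6 × 0.83 = 45959 W
P_out = η·P_in = 0.811 × 45959 = 37273 W

37.3 kW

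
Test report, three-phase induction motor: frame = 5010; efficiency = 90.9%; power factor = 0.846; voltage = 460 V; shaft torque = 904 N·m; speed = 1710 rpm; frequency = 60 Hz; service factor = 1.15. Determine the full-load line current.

ω = 2π×1710/60 = 179.1 rad/s; P_out = τω = 904 × 179.1 = 161906 W
P_in = P_out / η = 161906 / 0.909 = 178114 W
I_L = P_in / (√3·V_L·cosφ) = 178114 / (1.732 × 460 × 0.846) = 264 A

264 A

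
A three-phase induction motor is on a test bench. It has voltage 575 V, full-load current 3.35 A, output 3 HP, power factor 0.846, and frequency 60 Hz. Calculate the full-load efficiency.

79.3 %

P_out = 3 × 746 = 2238 W
P_in = √3·V_L·I_L·cosφ = 1.732 × 575 × 3.35 × 0.846 = 2822 W
η = P_out / P_in = 2238 / 2822 = 0.793 = 79.3%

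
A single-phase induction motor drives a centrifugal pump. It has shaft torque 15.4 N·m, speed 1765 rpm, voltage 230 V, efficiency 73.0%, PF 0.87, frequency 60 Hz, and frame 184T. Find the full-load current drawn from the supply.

19.5 A

ω = 2π×1765/60 = 184.8 rad/s; P_out = τω = 15.4 × 184.8 = 2846 W
P_in = P_out / η = 2846 / 0.730 = 3899 W
I = P_in / (V·cosφ) = 3899 / (230 × 0.87) = 19.5 A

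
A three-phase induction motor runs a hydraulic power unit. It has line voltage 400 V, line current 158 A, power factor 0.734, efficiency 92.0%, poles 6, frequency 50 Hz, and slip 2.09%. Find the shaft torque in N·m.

721 N·m

P_in = √3·V·I·cosφ = 1.732 × 400 × 158 × 0.734 = 80345 W
P_out = η·P_in = 0.92 × 80345 = 73917 W
n_s = 120×50/6 = 1000 rpm; n = 1000×(1−0.0209) = 979 rpm
ω = 2π×979/60 = 102.5 rad/s
τ = P_out/ω = 73917/102.5 = 721 N·m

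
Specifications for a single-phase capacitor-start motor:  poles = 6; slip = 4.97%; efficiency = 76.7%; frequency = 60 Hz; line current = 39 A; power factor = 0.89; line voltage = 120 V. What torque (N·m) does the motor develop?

26.8 N·m

P_in = V·I·cosφ = 120 × 39 × 0.89 = 4165 W
P_out = η·P_in = 0.767 × 4165 = 3195 W
n_s = 120×60/6 = 1200 rpm; n = 1200×(1−0.0497) = 1140 rpm
ω = 2π×1140/60 = 119.4 rad/s
τ = P_out/ω = 3195/119.4 = 26.8 N·m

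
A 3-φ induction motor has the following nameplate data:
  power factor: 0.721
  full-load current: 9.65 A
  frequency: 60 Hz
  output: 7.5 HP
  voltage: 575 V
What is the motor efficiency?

80.7 %

P_out = 7.5 × 746 = 5595 W
P_in = √3·V_L·I_L·cosφ = 1.732 × 575 × 9.65 × 0.721 = 6929 W
η = P_out / P_in = 5595 / 6929 = 0.807 = 80.7%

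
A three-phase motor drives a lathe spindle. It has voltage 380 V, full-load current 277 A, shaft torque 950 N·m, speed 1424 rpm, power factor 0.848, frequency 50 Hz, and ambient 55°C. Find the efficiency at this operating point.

ω = 2π × 1424/60 = 149.1 rad/s; P_out = τω = 950 × 149.1 = 141645 W
P_in = √3·V_L·I_L·cosφ = 1.732 × 380 × 277 × 0.848 = 154599 W
η = P_out / P_in = 141645 / 154599 = 0.916 = 91.6%

91.6 %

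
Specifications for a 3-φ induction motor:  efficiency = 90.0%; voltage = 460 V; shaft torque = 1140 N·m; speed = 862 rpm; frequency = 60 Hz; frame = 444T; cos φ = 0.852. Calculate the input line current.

168 A

ω = 2π×862/60 = 90.27 rad/s; P_out = τω = 1140 × 90.27 = 102908 W
P_in = P_out / η = 102908 / 0.900 = 114342 W
I_L = P_in / (√3·V_L·cosφ) = 114342 / (1.732 × 460 × 0.852) = 168 A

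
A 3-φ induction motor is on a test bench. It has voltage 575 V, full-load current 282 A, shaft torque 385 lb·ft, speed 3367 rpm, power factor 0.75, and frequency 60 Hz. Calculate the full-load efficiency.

87.4 %

τ = 385 lb·ft × 1.356 = 522.1 N·m
ω = 2π × 3367/60 = 352.6 rad/s; P_out = τω = 522.1 × 352.6 = 184092 W
P_in = √3·V_L·I_L·cosφ = 1.732 × 575 × 282 × 0.75 = 210633 W
η = P_out / P_in = 184092 / 210633 = 0.874 = 87.4%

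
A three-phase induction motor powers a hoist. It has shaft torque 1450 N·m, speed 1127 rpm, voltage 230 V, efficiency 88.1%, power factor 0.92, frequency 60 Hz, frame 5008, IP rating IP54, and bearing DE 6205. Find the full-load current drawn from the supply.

530 A

ω = 2π×1127/60 = 118 rad/s; P_out = τω = 1450 × 118 = 171100 W
P_in = P_out / η = 171100 / 0.881 = 194211 W
I_L = P_in / (√3·V_L·cosφ) = 194211 / (1.732 × 230 × 0.92) = 530 A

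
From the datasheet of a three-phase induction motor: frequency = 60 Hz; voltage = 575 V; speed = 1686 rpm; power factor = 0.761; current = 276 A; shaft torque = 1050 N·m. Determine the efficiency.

ω = 2π × 1686/60 = 176.6 rad/s; P_out = τω = 1050 × 176.6 = 185430 W
P_in = √3·V_L·I_L·cosφ = 1.732 × 575 × 276 × 0.761 = 209175 W
η = P_out / P_in = 185430 / 209175 = 0.886 = 88.6%

88.6 %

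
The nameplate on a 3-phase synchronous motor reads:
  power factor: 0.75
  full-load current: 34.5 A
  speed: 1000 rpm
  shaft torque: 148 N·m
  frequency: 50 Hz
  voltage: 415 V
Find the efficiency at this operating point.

83.3 %

ω = 2π × 1000/60 = 104.7 rad/s; P_out = τω = 148 × 104.7 = 15496 W
P_in = √3·V_L·I_L·cosφ = 1.732 × 415 × 34.5 × 0.75 = 18598 W
η = P_out / P_in = 15496 / 18598 = 0.833 = 83.3%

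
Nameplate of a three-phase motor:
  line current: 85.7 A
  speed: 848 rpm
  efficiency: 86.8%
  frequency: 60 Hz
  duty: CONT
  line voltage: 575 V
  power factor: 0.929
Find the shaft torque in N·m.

775 N·m

P_in = √3·V·I·cosφ = 1.732 × 575 × 85.7 × 0.929 = 79289 W
P_out = η·P_in = 0.868 × 79289 = 68823 W
n = 848 rpm
ω = 2π×848/60 = 88.8 rad/s
τ = P_out/ω = 68823/88.8 = 775 N·m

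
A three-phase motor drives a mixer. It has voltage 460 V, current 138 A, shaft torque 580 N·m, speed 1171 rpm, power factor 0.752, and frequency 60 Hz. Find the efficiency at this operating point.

ω = 2π × 1171/60 = 122.6 rad/s; P_out = τω = 580 × 122.6 = 71108 W
P_in = √3·V_L·I_L·cosφ = 1.732 × 460 × 138 × 0.752 = 82680 W
η = P_out / P_in = 71108 / 82680 = 0.860 = 86.0%

86.0 %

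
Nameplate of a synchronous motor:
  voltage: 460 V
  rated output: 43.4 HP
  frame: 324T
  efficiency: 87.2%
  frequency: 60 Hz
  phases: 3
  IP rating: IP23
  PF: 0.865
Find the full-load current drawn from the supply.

53.9 A

P_out = 43.4 × 746 = 32376 W
P_in = P_out / η = 32376 / 0.872 = 37128 W
I_L = P_in / (√3·V_L·cosφ) = 37128 / (1.732 × 460 × 0.865) = 53.9 A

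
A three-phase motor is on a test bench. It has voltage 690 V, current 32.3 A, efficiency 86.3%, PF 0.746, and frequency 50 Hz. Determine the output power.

24.9 kW

P_in = √3·V·I·cosφ = 1.732 × 690 × 32.3 × 0.746 = 28796 W
P_out = η·P_in = 0.863 × 28796 = 24851 W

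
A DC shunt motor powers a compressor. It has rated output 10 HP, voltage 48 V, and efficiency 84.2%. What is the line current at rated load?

185 A

P_out = 10 × 746 = 7460 W
P_in = P_out / η = 7460 / 0.842 = 8860 W
I = P_in / V = 8860 / 48 = 185 A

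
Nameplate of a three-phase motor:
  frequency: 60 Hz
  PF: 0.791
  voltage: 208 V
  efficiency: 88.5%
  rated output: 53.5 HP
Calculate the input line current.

P_out = 53.5 × 746 = 39911 W
P_in = P_out / η = 39911 / 0.885 = 45097 W
I_L = P_in / (√3·V_L·cosφ) = 45097 / (1.732 × 208 × 0.791) = 158 A

158 A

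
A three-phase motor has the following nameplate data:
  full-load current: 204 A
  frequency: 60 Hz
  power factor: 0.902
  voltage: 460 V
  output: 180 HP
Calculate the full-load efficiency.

P_out = 180 × 746 = 134280 W
P_in = √3·V_L·I_L·cosφ = 1.732 × 460 × 204 × 0.902 = 146603 W
η = P_out / P_in = 134280 / 146603 = 0.916 = 91.6%

91.6 %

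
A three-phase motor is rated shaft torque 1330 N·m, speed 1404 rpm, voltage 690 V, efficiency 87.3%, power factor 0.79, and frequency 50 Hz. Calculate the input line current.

237 A

ω = 2π×1404/60 = 147 rad/s; P_out = τω = 1330 × 147 = 195510 W
P_in = P_out / η = 195510 / 0.873 = 223952 W
I_L = P_in / (√3·V_L·cosφ) = 223952 / (1.732 × 690 × 0.79) = 237 A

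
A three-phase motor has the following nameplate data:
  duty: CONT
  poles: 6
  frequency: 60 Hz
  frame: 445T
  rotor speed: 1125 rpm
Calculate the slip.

n_s = 120f/p = 120×60/6 = 1200 rpm
s = (n_s − n)/n_s = (1200 − 1125)/1200 = 0.0625

6.25 %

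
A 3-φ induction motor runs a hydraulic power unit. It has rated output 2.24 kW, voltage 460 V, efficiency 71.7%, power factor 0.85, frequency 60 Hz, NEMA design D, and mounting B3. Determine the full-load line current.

4.61 A

P_out = 2.24 kW = 2240 W
P_in = P_out / η = 2240 / 0.717 = 3124 W
I_L = P_in / (√3·V_L·cosφ) = 3124 / (1.732 × 460 × 0.85) = 4.61 A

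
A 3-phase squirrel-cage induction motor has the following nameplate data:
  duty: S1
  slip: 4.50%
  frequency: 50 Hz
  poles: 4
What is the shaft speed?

1432 rpm

n_s = 120f/p = 120×50/4 = 1500 rpm
n = n_s(1 − s) = 1500 × (1 − 0.045) = 1432 rpm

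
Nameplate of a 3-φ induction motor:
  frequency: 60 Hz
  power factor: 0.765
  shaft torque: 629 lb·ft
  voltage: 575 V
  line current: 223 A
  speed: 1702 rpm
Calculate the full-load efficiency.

89.5 %

τ = 629 lb·ft × 1.356 = 852.9 N·m
ω = 2π × 1702/60 = 178.2 rad/s; P_out = τω = 852.9 × 178.2 = 151987 W
P_in = √3·V_L·I_L·cosφ = 1.732 × 575 × 223 × 0.765 = 169896 W
η = P_out / P_in = 151987 / 169896 = 0.895 = 89.5%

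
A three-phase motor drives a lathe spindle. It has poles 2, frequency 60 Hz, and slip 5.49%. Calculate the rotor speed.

n_s = 120f/p = 120×60/2 = 3600 rpm
n = n_s(1 − s) = 3600 × (1 − 0.0549) = 3402 rpm

3402 rpm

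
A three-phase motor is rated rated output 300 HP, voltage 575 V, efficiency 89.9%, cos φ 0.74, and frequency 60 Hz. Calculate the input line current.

338 A

P_out = 300 × 746 = 223800 W
P_in = P_out / η = 223800 / 0.899 = 248943 W
I_L = P_in / (√3·V_L·cosφ) = 248943 / (1.732 × 575 × 0.74) = 338 A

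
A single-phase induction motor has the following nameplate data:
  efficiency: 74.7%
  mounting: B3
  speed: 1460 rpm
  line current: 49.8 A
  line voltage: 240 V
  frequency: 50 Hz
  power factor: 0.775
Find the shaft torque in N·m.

45.3 N·m

P_in = V·I·cosφ = 240 × 49.8 × 0.775 = 9263 W
P_out = η·P_in = 0.747 × 9263 = 6919 W
n = 1460 rpm
ω = 2π×1460/60 = 152.9 rad/s
τ = P_out/ω = 6919/152.9 = 45.3 N·m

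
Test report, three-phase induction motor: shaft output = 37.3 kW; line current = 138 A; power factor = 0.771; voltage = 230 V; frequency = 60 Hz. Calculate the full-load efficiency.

88.0 %

P_out = 37.3 kW = 37300 W
P_in = √3·V_L·I_L·cosφ = 1.732 × 230 × 138 × 0.771 = 42385 W
η = P_out / P_in = 37300 / 42385 = 0.880 = 88.0%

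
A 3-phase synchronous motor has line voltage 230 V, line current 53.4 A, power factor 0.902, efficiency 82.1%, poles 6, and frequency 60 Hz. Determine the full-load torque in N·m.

P_in = √3·V·I·cosφ = 1.732 × 230 × 53.4 × 0.902 = 19188 W
P_out = η·P_in = 0.821 × 19188 = 15753 W
n = n_s = 120×60/6 = 1200 rpm (synchronous)
ω = 2π×1200/60 = 125.7 rad/s
τ = P_out/ω = 15753/125.7 = 125 N·m

125 N·m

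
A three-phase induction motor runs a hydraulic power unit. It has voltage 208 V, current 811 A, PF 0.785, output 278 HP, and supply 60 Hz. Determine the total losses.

P_in = √3·V·I·cosφ = 1.732×208×811×0.785 = 229352 W
P_out = 278×746 = 207388 W
Losses = P_in − P_out = 229352 − 207388 = 21964 W

22 kW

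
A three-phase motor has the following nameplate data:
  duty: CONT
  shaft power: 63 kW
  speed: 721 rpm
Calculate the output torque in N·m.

834 N·m

ω = 2π × 721/60 = 75.5 rad/s
τ = P/ω = 63000/75.5 = 834 N·m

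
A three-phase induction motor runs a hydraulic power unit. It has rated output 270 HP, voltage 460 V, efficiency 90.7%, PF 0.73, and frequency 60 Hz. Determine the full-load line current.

P_out = 270 × 746 = 201420 W
P_in = P_out / η = 201420 / 0.907 = 222073 W
I_L = P_in / (√3·V_L·cosφ) = 222073 / (1.732 × 460 × 0.73) = 382 A

382 A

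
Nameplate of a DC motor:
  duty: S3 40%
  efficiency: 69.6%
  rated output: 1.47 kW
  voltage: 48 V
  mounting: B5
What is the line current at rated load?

44 A

P_out = 1.47 kW = 1470 W
P_in = P_out / η = 1470 / 0.696 = 2112 W
I = P_in / V = 2112 / 48 = 44 A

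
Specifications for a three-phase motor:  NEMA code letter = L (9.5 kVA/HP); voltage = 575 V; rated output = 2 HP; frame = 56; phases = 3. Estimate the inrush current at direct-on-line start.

19.1 A

S_LR = 9.5 × 2 = 19 kVA
I_LR = S_LR/(√3·V_L) = 19000/(1.732×575) = 19.1 A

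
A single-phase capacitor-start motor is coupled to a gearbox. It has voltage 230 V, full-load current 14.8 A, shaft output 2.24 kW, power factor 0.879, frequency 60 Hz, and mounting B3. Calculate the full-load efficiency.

P_out = 2.24 kW = 2240 W
P_in = V·I·cosφ = 230 × 14.8 × 0.879 = 2992 W
η = P_out / P_in = 2240 / 2992 = 0.749 = 74.9%

74.9 %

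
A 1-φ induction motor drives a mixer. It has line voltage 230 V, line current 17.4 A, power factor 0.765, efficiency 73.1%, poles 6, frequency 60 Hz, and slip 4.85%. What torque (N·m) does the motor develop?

18.7 N·m

P_in = V·I·cosφ = 230 × 17.4 × 0.765 = 3062 W
P_out = η·P_in = 0.731 × 3062 = 2238 W
n_s = 120×60/6 = 1200 rpm; n = 1200×(1−0.0485) = 1142 rpm
ω = 2π×1142/60 = 119.6 rad/s
τ = P_out/ω = 2238/119.6 = 18.7 N·m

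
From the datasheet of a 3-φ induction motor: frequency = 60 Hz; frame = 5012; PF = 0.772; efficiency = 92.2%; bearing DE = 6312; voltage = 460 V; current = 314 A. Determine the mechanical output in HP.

P_in = √3·V·I·cosφ = 1.732 × 460 × 314 × 0.772 = 193131 W
P_out = η·P_in = 0.922 × 193131 = 178067 W
= 178067/746 = 239 HP

239 HP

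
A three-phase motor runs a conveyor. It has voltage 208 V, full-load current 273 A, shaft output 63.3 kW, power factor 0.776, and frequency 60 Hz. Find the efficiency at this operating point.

82.9 %

P_out = 63.3 kW = 63300 W
P_in = √3·V_L·I_L·cosφ = 1.732 × 208 × 273 × 0.776 = 76320 W
η = P_out / P_in = 63300 / 76320 = 0.829 = 82.9%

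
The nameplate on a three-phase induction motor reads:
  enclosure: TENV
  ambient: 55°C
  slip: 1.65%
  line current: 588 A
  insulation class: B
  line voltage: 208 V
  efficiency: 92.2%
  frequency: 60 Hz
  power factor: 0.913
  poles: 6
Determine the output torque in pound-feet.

P_in = √3·V·I·cosφ = 1.732 × 208 × 588 × 0.913 = 193401 W
P_out = η·P_in = 0.922 × 193401 = 178316 W
n_s = 120×60/6 = 1200 rpm; n = 1200×(1−0.0165) = 1180 rpm
ω = 2π×1180/60 = 123.6 rad/s
τ = P_out/ω = 178316/123.6 = 1443 N·m
In lb·ft: 1443/1.356 = 1060 lb·ft

1060 lb·ft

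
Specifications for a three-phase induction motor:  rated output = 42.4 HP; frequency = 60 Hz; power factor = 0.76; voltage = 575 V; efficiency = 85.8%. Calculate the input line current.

P_out = 42.4 × 746 = 31630 W
P_in = P_out / η = 31630 / 0.858 = 36865 W
I_L = P_in / (√3·V_L·cosφ) = 36865 / (1.732 × 575 × 0.76) = 48.7 A

48.7 A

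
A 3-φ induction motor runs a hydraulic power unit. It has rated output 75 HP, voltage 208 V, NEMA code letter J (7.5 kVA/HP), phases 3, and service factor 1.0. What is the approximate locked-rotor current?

1560 A

S_LR = 7.5 × 75 = 562.5 kVA
I_LR = S_LR/(√3·V_L) = 562500/(1.732×208) = 1560 A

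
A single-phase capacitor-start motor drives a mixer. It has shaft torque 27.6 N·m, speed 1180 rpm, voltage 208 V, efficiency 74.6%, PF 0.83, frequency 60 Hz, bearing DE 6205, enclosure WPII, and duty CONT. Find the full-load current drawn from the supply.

26.5 A

ω = 2π×1180/60 = 123.6 rad/s; P_out = τω = 27.6 × 123.6 = 3411 W
P_in = P_out / η = 3411 / 0.746 = 4572 W
I = P_in / (V·cosφ) = 4572 / (208 × 0.83) = 26.5 A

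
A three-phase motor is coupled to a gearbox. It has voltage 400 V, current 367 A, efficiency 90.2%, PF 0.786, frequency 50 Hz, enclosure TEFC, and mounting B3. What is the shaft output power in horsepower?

P_in = √3·V·I·cosφ = 1.732 × 400 × 367 × 0.786 = 199846 W
P_out = η·P_in = 0.902 × 199846 = 180261 W
= 180261/746 = 242 HP

242 HP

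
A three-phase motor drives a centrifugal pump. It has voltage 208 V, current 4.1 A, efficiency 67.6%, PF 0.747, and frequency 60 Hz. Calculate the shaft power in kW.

0.746 kW

P_in = √3·V·I·cosφ = 1.732 × 208 × 4.1 × 0.747 = 1103 W
P_out = η·P_in = 0.676 × 1103 = 746 W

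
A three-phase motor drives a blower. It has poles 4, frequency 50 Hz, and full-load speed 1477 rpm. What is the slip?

n_s = 120f/p = 120×50/4 = 1500 rpm
s = (n_s − n)/n_s = (1500 − 1477)/1500 = 0.0153

1.53 %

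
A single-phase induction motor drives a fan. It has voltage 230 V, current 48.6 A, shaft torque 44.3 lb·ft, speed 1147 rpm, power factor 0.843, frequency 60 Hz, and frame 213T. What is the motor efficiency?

τ = 44.3 lb·ft × 1.356 = 60.07 N·m
ω = 2π × 1147/60 = 120.1 rad/s; P_out = τω = 60.07 × 120.1 = 7214 W
P_in = V·I·cosφ = 230 × 48.6 × 0.843 = 9423 W
η = P_out / P_in = 7214 / 9423 = 0.766 = 76.6%

76.6 %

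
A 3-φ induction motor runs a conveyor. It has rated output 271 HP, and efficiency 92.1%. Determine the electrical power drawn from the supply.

P_out = 271 × 746 = 202166 W
P_in = P_out/η = 202166/0.921 = 219507 W = 220 kW

220 kW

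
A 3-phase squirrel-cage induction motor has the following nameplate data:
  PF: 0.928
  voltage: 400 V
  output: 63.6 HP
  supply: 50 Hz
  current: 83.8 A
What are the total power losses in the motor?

6430 W

P_in = √3·V·I·cosφ = 1.732×400×83.8×0.928 = 53877 W
P_out = 63.6×746 = 47446 W
Losses = P_in − P_out = 53877 − 47446 = 6431 W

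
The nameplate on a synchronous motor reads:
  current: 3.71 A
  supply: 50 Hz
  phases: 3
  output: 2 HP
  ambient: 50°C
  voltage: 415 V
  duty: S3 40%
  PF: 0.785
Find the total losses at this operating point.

601 W

P_in = √3·V·I·cosφ = 1.732×415×3.71×0.785 = 2093 W
P_out = 2×746 = 1492 W
Losses = P_in − P_out = 2093 − 1492 = 601 W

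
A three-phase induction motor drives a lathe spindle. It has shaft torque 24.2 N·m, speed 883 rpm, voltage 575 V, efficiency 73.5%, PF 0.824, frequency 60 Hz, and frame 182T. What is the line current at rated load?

ω = 2π×883/60 = 92.47 rad/s; P_out = τω = 24.2 × 92.47 = 2238 W
P_in = P_out / η = 2238 / 0.735 = 3045 W
I_L = P_in / (√3·V_L·cosφ) = 3045 / (1.732 × 575 × 0.824) = 3.71 A

3.71 A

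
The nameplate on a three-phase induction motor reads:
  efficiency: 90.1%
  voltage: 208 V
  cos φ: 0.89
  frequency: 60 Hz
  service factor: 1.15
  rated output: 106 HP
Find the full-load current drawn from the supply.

274 A

P_out = 106 × 746 = 79076 W
P_in = P_out / η = 79076 / 0.901 = 87765 W
I_L = P_in / (√3·V_L·cosφ) = 87765 / (1.732 × 208 × 0.89) = 274 A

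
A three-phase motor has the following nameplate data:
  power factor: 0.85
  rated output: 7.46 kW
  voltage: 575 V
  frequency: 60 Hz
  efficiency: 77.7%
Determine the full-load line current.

P_out = 7.46 kW = 7460 W
P_in = P_out / η = 7460 / 0.777 = 9601 W
I_L = P_in / (√3·V_L·cosφ) = 9601 / (1.732 × 575 × 0.85) = 11.3 A

11.3 A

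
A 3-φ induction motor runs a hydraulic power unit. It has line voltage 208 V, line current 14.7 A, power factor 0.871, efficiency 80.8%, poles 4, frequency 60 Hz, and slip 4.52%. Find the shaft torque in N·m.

P_in = √3·V·I·cosφ = 1.732 × 208 × 14.7 × 0.871 = 4613 W
P_out = η·P_in = 0.808 × 4613 = 3727 W
n_s = 120×60/4 = 1800 rpm; n = 1800×(1−0.0452) = 1719 rpm
ω = 2π×1719/60 = 180 rad/s
τ = P_out/ω = 3727/180 = 20.7 N·m

20.7 N·m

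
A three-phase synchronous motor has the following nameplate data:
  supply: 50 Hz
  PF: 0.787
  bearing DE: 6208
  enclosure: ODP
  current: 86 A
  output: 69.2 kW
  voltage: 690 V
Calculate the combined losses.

11700 W

P_in = √3·V·I·cosφ = 1.732×690×86×0.787 = 80885 W
P_out = 69200 W
Losses = P_in − P_out = 80885 − 69200 = 11685 W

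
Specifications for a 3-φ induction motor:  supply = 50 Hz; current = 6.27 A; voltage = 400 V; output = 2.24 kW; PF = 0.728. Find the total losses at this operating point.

922 W

P_in = √3·V·I·cosφ = 1.732×400×6.27×0.728 = 3162 W
P_out = 2240 W
Losses = P_in − P_out = 3162 − 2240 = 922 W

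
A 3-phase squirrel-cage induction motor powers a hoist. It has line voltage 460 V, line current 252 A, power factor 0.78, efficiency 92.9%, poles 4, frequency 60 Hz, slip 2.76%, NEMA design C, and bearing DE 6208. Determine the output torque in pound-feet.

P_in = √3·V·I·cosφ = 1.732 × 460 × 252 × 0.78 = 156603 W
P_out = η·P_in = 0.929 × 156603 = 145484 W
n_s = 120×60/4 = 1800 rpm; n = 1800×(1−0.0276) = 1750 rpm
ω = 2π×1750/60 = 183.3 rad/s
τ = P_out/ω = 145484/183.3 = 793.7 N·m
In lb·ft: 793.7/1.356 = 585 lb·ft

585 lb·ft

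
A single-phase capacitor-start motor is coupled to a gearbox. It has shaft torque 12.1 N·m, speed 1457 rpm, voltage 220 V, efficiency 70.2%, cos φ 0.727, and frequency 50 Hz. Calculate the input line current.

16.4 A

ω = 2π×1457/60 = 152.6 rad/s; P_out = τω = 12.1 × 152.6 = 1846 W
P_in = P_out / η = 1846 / 0.702 = 2630 W
I = P_in / (V·cosφ) = 2630 / (220 × 0.727) = 16.4 A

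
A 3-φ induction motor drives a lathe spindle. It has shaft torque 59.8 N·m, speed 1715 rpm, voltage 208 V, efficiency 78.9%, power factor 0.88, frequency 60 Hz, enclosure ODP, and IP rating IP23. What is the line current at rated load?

ω = 2π×1715/60 = 179.6 rad/s; P_out = τω = 59.8 × 179.6 = 10740 W
P_in = P_out / η = 10740 / 0.789 = 13612 W
I_L = P_in / (√3·V_L·cosφ) = 13612 / (1.732 × 208 × 0.88) = 42.9 A

42.9 A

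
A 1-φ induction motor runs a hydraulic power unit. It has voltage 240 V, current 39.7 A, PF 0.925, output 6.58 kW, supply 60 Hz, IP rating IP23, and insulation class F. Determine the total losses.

2.23 kW

P_in = V·I·cosφ = 240×39.7×0.925 = 8813 W
P_out = 6580 W
Losses = P_in − P_out = 8813 − 6580 = 2233 W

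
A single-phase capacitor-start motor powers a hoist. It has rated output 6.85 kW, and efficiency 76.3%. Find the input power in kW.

8.98 kW

P_out = 6850 W
P_in = P_out/η = 6850/0.763 = 8978 W = 8.98 kW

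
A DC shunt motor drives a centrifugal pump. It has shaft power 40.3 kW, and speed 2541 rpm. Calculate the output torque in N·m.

151 N·m

ω = 2π × 2541/60 = 266.1 rad/s
τ = P/ω = 40300/266.1 = 151 N·m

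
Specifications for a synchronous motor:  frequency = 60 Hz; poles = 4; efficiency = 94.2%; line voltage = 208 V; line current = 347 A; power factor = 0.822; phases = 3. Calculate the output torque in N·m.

P_in = √3·V·I·cosφ = 1.732 × 208 × 347 × 0.822 = 102757 W
P_out = η·P_in = 0.942 × 102757 = 96797 W
n = n_s = 120×60/4 = 1800 rpm (synchronous)
ω = 2π×1800/60 = 188.5 rad/s
τ = P_out/ω = 96797/188.5 = 514 N·m

514 N·m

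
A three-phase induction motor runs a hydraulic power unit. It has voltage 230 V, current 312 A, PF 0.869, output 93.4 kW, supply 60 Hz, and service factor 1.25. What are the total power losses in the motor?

14600 W

P_in = √3·V·I·cosφ = 1.732×230×312×0.869 = 108007 W
P_out = 93400 W
Losses = P_in − P_out = 108007 − 93400 = 14607 W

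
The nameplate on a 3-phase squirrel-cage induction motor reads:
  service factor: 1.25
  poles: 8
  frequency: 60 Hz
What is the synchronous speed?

900 rpm

n_s = 120f/p = 120×60/8 = 900 rpm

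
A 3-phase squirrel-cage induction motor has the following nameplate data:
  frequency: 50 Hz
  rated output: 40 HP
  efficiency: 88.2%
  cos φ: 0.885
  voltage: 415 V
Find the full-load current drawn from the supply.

P_out = 40 × 746 = 29840 W
P_in = P_out / η = 29840 / 0.882 = 33832 W
I_L = P_in / (√3·V_L·cosφ) = 33832 / (1.732 × 415 × 0.885) = 53.2 A

53.2 A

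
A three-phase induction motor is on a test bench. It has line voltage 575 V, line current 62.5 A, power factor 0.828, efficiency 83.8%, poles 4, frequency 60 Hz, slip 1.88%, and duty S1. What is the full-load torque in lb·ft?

P_in = √3·V·I·cosφ = 1.732 × 575 × 62.5 × 0.828 = 51538 W
P_out = η·P_in = 0.838 × 51538 = 43189 W
n_s = 120×60/4 = 1800 rpm; n = 1800×(1−0.0188) = 1766 rpm
ω = 2π×1766/60 = 184.9 rad/s
τ = P_out/ω = 43189/184.9 = 233.6 N·m
In lb·ft: 233.6/1.356 = 172 lb·ft

172 lb·ft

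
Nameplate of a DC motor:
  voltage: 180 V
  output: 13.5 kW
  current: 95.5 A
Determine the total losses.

P_in = V·I = 180×95.5 = 17190 W
P_out = 13500 W
Losses = P_in − P_out = 17190 − 13500 = 3690 W

3.69 kW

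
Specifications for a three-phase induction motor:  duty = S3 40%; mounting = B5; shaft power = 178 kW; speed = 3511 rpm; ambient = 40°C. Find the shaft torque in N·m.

ω = 2π × 3511/60 = 367.7 rad/s
τ = P/ω = 178000/367.7 = 484 N·m

484 N·m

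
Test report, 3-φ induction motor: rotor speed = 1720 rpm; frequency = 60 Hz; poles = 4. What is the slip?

n_s = 120f/p = 120×60/4 = 1800 rpm
s = (n_s − n)/n_s = (1800 − 1720)/1800 = 0.0444

4.44 %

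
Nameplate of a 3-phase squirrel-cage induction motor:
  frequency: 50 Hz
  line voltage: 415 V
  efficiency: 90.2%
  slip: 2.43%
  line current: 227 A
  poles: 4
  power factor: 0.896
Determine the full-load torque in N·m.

860 N·m

P_in = √3·V·I·cosφ = 1.732 × 415 × 227 × 0.896 = 146194 W
P_out = η·P_in = 0.902 × 146194 = 131867 W
n_s = 120×50/4 = 1500 rpm; n = 1500×(1−0.0243) = 1464 rpm
ω = 2π×1464/60 = 153.3 rad/s
τ = P_out/ω = 131867/153.3 = 860 N·m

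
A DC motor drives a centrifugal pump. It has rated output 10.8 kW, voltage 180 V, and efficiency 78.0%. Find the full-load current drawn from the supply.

76.9 A

P_out = 10.8 kW = 10800 W
P_in = P_out / η = 10800 / 0.780 = 13846 W
I = P_in / V = 13846 / 180 = 76.9 A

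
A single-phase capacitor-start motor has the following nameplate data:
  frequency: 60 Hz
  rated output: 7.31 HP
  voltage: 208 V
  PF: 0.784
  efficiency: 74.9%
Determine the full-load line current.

P_out = 7.31 × 746 = 5453 W
P_in = P_out / η = 5453 / 0.749 = 7280 W
I = P_in / (V·cosφ) = 7280 / (208 × 0.784) = 44.6 A

44.6 A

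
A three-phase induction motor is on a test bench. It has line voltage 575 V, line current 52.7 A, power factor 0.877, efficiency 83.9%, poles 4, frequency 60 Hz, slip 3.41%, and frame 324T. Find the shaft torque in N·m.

P_in = √3·V·I·cosφ = 1.732 × 575 × 52.7 × 0.877 = 46028 W
P_out = η·P_in = 0.839 × 46028 = 38617 W
n_s = 120×60/4 = 1800 rpm; n = 1800×(1−0.0341) = 1739 rpm
ω = 2π×1739/60 = 182.1 rad/s
τ = P_out/ω = 38617/182.1 = 212 N·m

212 N·m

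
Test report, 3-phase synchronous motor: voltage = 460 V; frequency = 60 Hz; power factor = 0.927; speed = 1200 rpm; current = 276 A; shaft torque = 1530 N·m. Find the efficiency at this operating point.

94.3 %

ω = 2π × 1200/60 = 125.7 rad/s; P_out = τω = 1530 × 125.7 = 192321 W
P_in = √3·V_L·I_L·cosφ = 1.732 × 460 × 276 × 0.927 = 203842 W
η = P_out / P_in = 192321 / 203842 = 0.943 = 94.3%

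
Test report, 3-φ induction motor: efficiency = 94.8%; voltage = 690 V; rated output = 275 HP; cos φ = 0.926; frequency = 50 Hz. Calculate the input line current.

P_out = 275 × 746 = 205150 W
P_in = P_out / η = 205150 / 0.948 = 216403 W
I_L = P_in / (√3·V_L·cosφ) = 216403 / (1.732 × 690 × 0.926) = 196 A

196 A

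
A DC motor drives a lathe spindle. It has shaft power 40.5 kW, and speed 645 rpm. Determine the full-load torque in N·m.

600 N·m

ω = 2π × 645/60 = 67.54 rad/s
τ = P/ω = 40500/67.54 = 600 N·m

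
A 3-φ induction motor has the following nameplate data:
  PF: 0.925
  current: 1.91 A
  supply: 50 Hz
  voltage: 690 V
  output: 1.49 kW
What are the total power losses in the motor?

P_in = √3·V·I·cosφ = 1.732×690×1.91×0.925 = 2111 W
P_out = 1490 W
Losses = P_in − P_out = 2111 − 1490 = 621 W

621 W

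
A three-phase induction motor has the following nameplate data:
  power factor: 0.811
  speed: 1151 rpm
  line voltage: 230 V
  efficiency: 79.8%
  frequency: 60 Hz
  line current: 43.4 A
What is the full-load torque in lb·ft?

P_in = √3·V·I·cosφ = 1.732 × 230 × 43.4 × 0.811 = 14021 W
P_out = η·P_in = 0.798 × 14021 = 11189 W
n = 1151 rpm
ω = 2π×1151/60 = 120.5 rad/s
τ = P_out/ω = 11189/120.5 = 92.85 N·m
In lb·ft: 92.85/1.356 = 68.5 lb·ft

68.5 lb·ft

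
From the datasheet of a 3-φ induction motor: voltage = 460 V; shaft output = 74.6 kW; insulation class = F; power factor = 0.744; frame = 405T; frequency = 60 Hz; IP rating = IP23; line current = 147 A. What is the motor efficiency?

85.6 %

P_out = 74.6 kW = 74600 W
P_in = √3·V_L·I_L·cosφ = 1.732 × 460 × 147 × 0.744 = 87136 W
η = P_out / P_in = 74600 / 87136 = 0.856 = 85.6%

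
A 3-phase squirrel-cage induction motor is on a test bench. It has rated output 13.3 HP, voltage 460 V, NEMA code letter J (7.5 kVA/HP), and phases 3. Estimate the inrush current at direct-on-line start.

S_LR = 7.5 × 13.3 = 99.75 kVA
I_LR = S_LR/(√3·V_L) = 99750/(1.732×460) = 125 A

125 A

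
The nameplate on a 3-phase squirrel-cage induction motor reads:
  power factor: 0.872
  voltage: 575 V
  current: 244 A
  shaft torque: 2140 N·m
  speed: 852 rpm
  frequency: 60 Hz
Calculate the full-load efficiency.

ω = 2π × 852/60 = 89.22 rad/s; P_out = τω = 2140 × 89.22 = 190931 W
P_in = √3·V_L·I_L·cosφ = 1.732 × 575 × 244 × 0.872 = 211896 W
η = P_out / P_in = 190931 / 211896 = 0.901 = 90.1%

90.1 %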